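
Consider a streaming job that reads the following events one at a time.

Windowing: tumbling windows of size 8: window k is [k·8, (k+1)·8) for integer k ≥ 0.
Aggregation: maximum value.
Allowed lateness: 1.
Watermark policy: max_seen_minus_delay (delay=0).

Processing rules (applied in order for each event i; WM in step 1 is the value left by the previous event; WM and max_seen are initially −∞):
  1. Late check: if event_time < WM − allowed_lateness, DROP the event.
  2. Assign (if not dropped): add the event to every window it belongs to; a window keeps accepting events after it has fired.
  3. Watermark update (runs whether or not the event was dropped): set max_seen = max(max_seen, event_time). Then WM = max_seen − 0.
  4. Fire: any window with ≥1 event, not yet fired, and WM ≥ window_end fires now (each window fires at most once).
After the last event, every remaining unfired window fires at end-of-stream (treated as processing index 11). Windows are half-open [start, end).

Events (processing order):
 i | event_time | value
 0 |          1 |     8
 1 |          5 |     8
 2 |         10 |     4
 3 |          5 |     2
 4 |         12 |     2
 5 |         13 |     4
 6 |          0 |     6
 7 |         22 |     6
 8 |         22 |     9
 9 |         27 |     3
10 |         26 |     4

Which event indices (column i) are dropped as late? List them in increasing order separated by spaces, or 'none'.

i=0 t=1 v=8: → [0,8); WM=1
i=1 t=5 v=8: → [0,8); WM=5
i=2 t=10 v=4: → [8,16); WM=10; [0,8) fires=8
i=3 t=5 v=2: DROP (t<10-1); WM=10
i=4 t=12 v=2: → [8,16); WM=12
i=5 t=13 v=4: → [8,16); WM=13
i=6 t=0 v=6: DROP (t<13-1); WM=13
i=7 t=22 v=6: → [16,24); WM=22; [8,16) fires=4
i=8 t=22 v=9: → [16,24); WM=22
i=9 t=27 v=3: → [24,32); WM=27; [16,24) fires=9
i=10 t=26 v=4: → [24,32); WM=27

3 6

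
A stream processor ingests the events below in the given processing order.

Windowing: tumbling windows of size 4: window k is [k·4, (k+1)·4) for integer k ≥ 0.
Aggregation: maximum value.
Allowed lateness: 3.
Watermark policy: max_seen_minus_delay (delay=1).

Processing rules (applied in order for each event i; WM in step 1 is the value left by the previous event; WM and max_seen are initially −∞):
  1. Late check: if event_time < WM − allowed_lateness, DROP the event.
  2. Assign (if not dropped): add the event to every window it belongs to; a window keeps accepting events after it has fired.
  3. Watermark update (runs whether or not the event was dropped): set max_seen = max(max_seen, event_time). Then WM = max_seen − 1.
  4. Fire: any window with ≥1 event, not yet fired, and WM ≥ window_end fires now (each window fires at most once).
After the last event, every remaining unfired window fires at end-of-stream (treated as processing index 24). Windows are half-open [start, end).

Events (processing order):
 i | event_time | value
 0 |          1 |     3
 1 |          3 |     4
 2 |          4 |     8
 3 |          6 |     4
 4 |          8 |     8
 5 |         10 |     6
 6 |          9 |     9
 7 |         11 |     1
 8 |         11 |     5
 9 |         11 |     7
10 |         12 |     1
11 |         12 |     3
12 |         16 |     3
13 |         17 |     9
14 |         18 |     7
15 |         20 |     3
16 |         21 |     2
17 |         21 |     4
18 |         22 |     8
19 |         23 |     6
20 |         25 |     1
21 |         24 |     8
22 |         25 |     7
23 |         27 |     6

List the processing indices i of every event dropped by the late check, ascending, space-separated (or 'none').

i=0 t=1 v=3: → [0,4); WM=0
i=1 t=3 v=4: → [0,4); WM=2
i=2 t=4 v=8: → [4,8); WM=3
i=3 t=6 v=4: → [4,8); WM=5; [0,4) fires=4
i=4 t=8 v=8: → [8,12); WM=7
i=5 t=10 v=6: → [8,12); WM=9; [4,8) fires=8
i=6 t=9 v=9: → [8,12); WM=9
i=7 t=11 v=1: → [8,12); WM=10
i=8 t=11 v=5: → [8,12); WM=10
i=9 t=11 v=7: → [8,12); WM=10
i=10 t=12 v=1: → [12,16); WM=11
i=11 t=12 v=3: → [12,16); WM=11
i=12 t=16 v=3: → [16,20); WM=15; [8,12) fires=9
i=13 t=17 v=9: → [16,20); WM=16; [12,16) fires=3
i=14 t=18 v=7: → [16,20); WM=17
i=15 t=20 v=3: → [20,24); WM=19
i=16 t=21 v=2: → [20,24); WM=20; [16,20) fires=9
i=17 t=21 v=4: → [20,24); WM=20
i=18 t=22 v=8: → [20,24); WM=21
i=19 t=23 v=6: → [20,24); WM=22
i=20 t=25 v=1: → [24,28); WM=24; [20,24) fires=8
i=21 t=24 v=8: → [24,28); WM=24
i=22 t=25 v=7: → [24,28); WM=24
i=23 t=27 v=6: → [24,28); WM=26

none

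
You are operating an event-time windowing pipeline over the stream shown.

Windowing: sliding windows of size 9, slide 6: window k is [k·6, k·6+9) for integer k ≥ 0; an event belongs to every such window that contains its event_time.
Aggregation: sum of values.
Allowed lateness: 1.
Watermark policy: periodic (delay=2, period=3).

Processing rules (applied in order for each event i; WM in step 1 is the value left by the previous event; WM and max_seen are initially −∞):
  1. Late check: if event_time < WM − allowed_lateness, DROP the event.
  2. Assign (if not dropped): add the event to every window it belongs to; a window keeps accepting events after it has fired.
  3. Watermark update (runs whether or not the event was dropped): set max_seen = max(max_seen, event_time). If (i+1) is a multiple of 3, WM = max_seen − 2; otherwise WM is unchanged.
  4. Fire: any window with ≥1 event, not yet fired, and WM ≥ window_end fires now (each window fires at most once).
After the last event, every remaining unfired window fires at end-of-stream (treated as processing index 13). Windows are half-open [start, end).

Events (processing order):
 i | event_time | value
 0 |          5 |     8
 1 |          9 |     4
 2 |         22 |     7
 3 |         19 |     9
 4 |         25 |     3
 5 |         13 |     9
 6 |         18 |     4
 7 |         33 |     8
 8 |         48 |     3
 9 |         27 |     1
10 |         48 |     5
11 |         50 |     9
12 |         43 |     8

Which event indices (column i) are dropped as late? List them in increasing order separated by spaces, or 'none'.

i=0 t=5 v=8: → [0,9); WM=−∞
i=1 t=9 v=4: → [6,15); WM=−∞
i=2 t=22 v=7: → [18,27); WM=20; [0,9) fires=8 [6,15) fires=4
i=3 t=19 v=9: → [18,27),[12,21); WM=20
i=4 t=25 v=3: → [24,33),[18,27); WM=20
i=5 t=13 v=9: DROP (t<20-1); WM=23; [12,21) fires=9
i=6 t=18 v=4: DROP (t<23-1); WM=23
i=7 t=33 v=8: → [30,39); WM=23
i=8 t=48 v=3: → [48,57),[42,51); WM=46; [18,27) fires=19 [24,33) fires=3 [30,39) fires=8
i=9 t=27 v=1: DROP (t<46-1); WM=46
i=10 t=48 v=5: → [48,57),[42,51); WM=46
i=11 t=50 v=9: → [48,57),[42,51); WM=48
i=12 t=43 v=8: DROP (t<48-1); WM=48

5 6 9 12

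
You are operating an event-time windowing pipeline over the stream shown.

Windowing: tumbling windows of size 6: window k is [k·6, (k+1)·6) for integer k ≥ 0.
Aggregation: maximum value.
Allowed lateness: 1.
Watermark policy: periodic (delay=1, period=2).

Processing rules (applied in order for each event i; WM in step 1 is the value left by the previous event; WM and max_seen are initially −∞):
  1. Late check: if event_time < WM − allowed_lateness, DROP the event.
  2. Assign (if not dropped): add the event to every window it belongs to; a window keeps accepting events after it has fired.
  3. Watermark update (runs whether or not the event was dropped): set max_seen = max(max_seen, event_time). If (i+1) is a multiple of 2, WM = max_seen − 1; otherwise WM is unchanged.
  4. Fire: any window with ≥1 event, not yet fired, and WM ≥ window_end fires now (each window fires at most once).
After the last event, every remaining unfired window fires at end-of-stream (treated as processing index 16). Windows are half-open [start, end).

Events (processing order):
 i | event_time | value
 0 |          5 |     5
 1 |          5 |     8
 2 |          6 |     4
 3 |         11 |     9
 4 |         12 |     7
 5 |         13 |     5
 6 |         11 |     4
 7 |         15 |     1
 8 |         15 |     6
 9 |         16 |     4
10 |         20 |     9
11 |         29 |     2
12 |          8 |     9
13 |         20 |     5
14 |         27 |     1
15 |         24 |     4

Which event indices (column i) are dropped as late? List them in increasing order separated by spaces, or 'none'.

12 13 15

i=0 t=5 v=5: → [0,6); WM=−∞
i=1 t=5 v=8: → [0,6); WM=4
i=2 t=6 v=4: → [6,12); WM=4
i=3 t=11 v=9: → [6,12); WM=10; [0,6) fires=8
i=4 t=12 v=7: → [12,18); WM=10
i=5 t=13 v=5: → [12,18); WM=12; [6,12) fires=9
i=6 t=11 v=4: → [6,12); WM=12
i=7 t=15 v=1: → [12,18); WM=14
i=8 t=15 v=6: → [12,18); WM=14
i=9 t=16 v=4: → [12,18); WM=15
i=10 t=20 v=9: → [18,24); WM=15
i=11 t=29 v=2: → [24,30); WM=28; [12,18) fires=7 [18,24) fires=9
i=12 t=8 v=9: DROP (t<28-1); WM=28
i=13 t=20 v=5: DROP (t<28-1); WM=28
i=14 t=27 v=1: → [24,30); WM=28
i=15 t=24 v=4: DROP (t<28-1); WM=28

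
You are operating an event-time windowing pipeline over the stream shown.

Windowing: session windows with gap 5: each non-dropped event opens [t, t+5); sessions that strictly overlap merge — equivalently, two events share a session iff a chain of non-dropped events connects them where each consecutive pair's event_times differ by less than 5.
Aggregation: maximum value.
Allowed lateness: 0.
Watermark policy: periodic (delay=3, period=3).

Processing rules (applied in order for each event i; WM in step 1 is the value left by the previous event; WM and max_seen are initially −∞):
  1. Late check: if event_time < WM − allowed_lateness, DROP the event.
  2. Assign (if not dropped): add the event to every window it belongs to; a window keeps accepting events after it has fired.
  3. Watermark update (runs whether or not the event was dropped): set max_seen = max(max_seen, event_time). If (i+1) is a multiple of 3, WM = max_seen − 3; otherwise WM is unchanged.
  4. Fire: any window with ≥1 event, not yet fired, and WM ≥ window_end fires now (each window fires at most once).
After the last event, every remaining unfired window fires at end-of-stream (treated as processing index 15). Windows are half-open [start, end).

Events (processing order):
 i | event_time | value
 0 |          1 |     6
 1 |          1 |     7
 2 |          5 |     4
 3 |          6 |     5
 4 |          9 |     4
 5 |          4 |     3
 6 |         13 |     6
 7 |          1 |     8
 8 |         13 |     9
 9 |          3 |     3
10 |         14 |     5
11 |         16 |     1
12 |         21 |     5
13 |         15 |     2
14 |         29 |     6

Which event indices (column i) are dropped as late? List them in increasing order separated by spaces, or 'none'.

i=0 t=1 v=6: → [1,6); WM=−∞
i=1 t=1 v=7: → [1,6); WM=−∞
i=2 t=5 v=4: → [1,10); WM=2
i=3 t=6 v=5: → [1,11); WM=2
i=4 t=9 v=4: → [1,14); WM=2
i=5 t=4 v=3: → [1,14); WM=6
i=6 t=13 v=6: → [1,18); WM=6
i=7 t=1 v=8: DROP (t<6-0); WM=6
i=8 t=13 v=9: → [1,18); WM=10
i=9 t=3 v=3: DROP (t<10-0); WM=10
i=10 t=14 v=5: → [1,19); WM=10
i=11 t=16 v=1: → [1,21); WM=13
i=12 t=21 v=5: → [21,26); WM=13
i=13 t=15 v=2: → [1,21); WM=13
i=14 t=29 v=6: → [29,34); WM=26

7 9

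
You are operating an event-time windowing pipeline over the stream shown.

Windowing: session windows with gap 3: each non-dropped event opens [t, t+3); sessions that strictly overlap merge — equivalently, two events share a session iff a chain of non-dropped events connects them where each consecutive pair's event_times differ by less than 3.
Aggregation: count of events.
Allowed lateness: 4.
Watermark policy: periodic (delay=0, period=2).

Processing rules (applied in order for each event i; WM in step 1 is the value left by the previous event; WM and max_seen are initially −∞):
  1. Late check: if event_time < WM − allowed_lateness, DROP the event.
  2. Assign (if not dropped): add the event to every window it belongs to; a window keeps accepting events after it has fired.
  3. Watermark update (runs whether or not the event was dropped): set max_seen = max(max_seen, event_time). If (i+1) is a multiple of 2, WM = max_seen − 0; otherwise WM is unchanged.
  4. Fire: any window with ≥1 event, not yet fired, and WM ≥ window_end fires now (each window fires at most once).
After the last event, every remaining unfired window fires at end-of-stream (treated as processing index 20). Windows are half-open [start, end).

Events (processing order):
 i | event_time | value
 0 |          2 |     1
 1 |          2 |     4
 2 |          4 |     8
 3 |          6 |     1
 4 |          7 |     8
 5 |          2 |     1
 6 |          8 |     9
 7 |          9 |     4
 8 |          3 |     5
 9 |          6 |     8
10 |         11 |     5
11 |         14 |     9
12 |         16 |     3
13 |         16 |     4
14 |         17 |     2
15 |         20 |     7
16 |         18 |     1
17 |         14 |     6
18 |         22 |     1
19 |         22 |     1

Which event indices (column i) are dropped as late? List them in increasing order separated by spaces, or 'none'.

8 17

i=0 t=2 v=1: → [2,5); WM=−∞
i=1 t=2 v=4: → [2,5); WM=2
i=2 t=4 v=8: → [2,7); WM=2
i=3 t=6 v=1: → [2,9); WM=6
i=4 t=7 v=8: → [2,10); WM=6
i=5 t=2 v=1: → [2,10); WM=7
i=6 t=8 v=9: → [2,11); WM=7
i=7 t=9 v=4: → [2,12); WM=9
i=8 t=3 v=5: DROP (t<9-4); WM=9
i=9 t=6 v=8: → [2,12); WM=9
i=10 t=11 v=5: → [2,14); WM=9
i=11 t=14 v=9: → [14,17); WM=14
i=12 t=16 v=3: → [14,19); WM=14
i=13 t=16 v=4: → [14,19); WM=16
i=14 t=17 v=2: → [14,20); WM=16
i=15 t=20 v=7: → [20,23); WM=20
i=16 t=18 v=1: → [14,23); WM=20
i=17 t=14 v=6: DROP (t<20-4); WM=20
i=18 t=22 v=1: → [14,25); WM=20
i=19 t=22 v=1: → [14,25); WM=22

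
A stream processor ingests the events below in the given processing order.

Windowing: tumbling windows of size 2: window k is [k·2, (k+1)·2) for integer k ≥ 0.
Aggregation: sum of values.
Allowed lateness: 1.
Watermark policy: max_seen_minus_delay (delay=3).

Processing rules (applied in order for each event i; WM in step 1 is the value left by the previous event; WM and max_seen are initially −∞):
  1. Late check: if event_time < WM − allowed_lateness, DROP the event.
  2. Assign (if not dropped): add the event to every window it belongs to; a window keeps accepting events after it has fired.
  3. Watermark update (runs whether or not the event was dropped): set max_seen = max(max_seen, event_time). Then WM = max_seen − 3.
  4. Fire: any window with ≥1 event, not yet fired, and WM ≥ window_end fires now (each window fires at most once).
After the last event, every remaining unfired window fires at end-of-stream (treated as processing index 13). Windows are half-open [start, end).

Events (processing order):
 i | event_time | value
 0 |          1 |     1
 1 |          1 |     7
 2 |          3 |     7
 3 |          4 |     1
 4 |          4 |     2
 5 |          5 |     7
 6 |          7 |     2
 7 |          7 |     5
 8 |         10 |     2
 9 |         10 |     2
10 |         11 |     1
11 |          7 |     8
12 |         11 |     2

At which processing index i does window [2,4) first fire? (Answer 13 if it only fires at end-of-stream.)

i=0 t=1 v=1: → [0,2); WM=-2
i=1 t=1 v=7: → [0,2); WM=-2
i=2 t=3 v=7: → [2,4); WM=0
i=3 t=4 v=1: → [4,6); WM=1
i=4 t=4 v=2: → [4,6); WM=1
i=5 t=5 v=7: → [4,6); WM=2; [0,2) fires=8
i=6 t=7 v=2: → [6,8); WM=4; [2,4) fires=7
i=7 t=7 v=5: → [6,8); WM=4
i=8 t=10 v=2: → [10,12); WM=7; [4,6) fires=10
i=9 t=10 v=2: → [10,12); WM=7
i=10 t=11 v=1: → [10,12); WM=8; [6,8) fires=7
i=11 t=7 v=8: → [6,8); WM=8
i=12 t=11 v=2: → [10,12); WM=8

6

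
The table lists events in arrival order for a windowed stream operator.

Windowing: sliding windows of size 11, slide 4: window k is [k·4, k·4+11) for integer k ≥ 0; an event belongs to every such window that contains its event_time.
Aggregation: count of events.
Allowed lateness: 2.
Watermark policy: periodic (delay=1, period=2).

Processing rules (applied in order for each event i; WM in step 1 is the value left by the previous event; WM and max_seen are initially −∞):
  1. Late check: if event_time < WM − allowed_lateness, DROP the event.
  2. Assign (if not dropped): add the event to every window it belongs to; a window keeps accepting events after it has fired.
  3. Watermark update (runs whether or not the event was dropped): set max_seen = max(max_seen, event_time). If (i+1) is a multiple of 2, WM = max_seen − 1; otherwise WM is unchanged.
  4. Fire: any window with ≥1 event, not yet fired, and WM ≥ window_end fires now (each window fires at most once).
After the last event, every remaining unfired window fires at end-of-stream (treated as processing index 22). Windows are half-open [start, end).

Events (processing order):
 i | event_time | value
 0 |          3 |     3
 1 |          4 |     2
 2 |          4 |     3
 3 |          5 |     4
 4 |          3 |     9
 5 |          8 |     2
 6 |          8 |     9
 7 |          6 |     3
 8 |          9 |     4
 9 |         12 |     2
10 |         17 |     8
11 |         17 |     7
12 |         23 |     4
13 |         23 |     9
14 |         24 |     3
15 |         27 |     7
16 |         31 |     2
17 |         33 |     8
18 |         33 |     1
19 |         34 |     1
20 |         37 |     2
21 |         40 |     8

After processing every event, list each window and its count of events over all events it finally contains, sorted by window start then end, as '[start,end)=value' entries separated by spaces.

i=0 t=3 v=3: → [0,11); WM=−∞
i=1 t=4 v=2: → [4,15),[0,11); WM=3
i=2 t=4 v=3: → [4,15),[0,11); WM=3
i=3 t=5 v=4: → [4,15),[0,11); WM=4
i=4 t=3 v=9: → [0,11); WM=4
i=5 t=8 v=2: → [8,19),[4,15),[0,11); WM=7
i=6 t=8 v=9: → [8,19),[4,15),[0,11); WM=7
i=7 t=6 v=3: → [4,15),[0,11); WM=7
i=8 t=9 v=4: → [8,19),[4,15),[0,11); WM=7
i=9 t=12 v=2: → [12,23),[8,19),[4,15); WM=11; [0,11) fires=9
i=10 t=17 v=8: → [16,27),[12,23),[8,19); WM=11
i=11 t=17 v=7: → [16,27),[12,23),[8,19); WM=16; [4,15) fires=8
i=12 t=23 v=4: → [20,31),[16,27); WM=16
i=13 t=23 v=9: → [20,31),[16,27); WM=22; [8,19) fires=6
i=14 t=24 v=3: → [24,35),[20,31),[16,27); WM=22
i=15 t=27 v=7: → [24,35),[20,31); WM=26; [12,23) fires=3
i=16 t=31 v=2: → [28,39),[24,35); WM=26
i=17 t=33 v=8: → [32,43),[28,39),[24,35); WM=32; [16,27) fires=5 [20,31) fires=4
i=18 t=33 v=1: → [32,43),[28,39),[24,35); WM=32
i=19 t=34 v=1: → [32,43),[28,39),[24,35); WM=33
i=20 t=37 v=2: → [36,47),[32,43),[28,39); WM=33
i=21 t=40 v=8: → [40,51),[36,47),[32,43); WM=39; [24,35) fires=6 [28,39) fires=5

[0,11)=9 [4,15)=8 [8,19)=6 [12,23)=3 [16,27)=5 [20,31)=4 [24,35)=6 [28,39)=5 [32,43)=5 [36,47)=2 [40,51)=1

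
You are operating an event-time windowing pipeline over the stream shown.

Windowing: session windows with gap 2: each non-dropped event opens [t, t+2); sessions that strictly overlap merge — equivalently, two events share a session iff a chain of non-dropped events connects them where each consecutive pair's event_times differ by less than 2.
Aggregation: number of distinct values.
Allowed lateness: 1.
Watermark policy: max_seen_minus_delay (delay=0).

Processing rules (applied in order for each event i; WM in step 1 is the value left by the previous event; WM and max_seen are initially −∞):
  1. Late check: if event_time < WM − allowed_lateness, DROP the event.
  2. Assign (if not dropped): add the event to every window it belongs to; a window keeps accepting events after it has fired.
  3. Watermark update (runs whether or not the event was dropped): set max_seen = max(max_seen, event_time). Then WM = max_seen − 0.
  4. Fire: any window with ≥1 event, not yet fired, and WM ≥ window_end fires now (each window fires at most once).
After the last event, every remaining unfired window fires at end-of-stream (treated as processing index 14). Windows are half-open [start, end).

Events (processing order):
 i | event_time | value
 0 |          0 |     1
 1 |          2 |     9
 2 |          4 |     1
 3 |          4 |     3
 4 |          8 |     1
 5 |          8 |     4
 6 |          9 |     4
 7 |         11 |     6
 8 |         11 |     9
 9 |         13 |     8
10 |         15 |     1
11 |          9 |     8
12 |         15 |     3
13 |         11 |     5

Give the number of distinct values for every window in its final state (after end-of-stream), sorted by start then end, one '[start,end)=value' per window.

i=0 t=0 v=1: → [0,2); WM=0
i=1 t=2 v=9: → [2,4); WM=2
i=2 t=4 v=1: → [4,6); WM=4
i=3 t=4 v=3: → [4,6); WM=4
i=4 t=8 v=1: → [8,10); WM=8
i=5 t=8 v=4: → [8,10); WM=8
i=6 t=9 v=4: → [8,11); WM=9
i=7 t=11 v=6: → [11,13); WM=11
i=8 t=11 v=9: → [11,13); WM=11
i=9 t=13 v=8: → [13,15); WM=13
i=10 t=15 v=1: → [15,17); WM=15
i=11 t=9 v=8: DROP (t<15-1); WM=15
i=12 t=15 v=3: → [15,17); WM=15
i=13 t=11 v=5: DROP (t<15-1); WM=15

[0,2)=1 [2,4)=1 [4,6)=2 [8,11)=2 [11,13)=2 [13,15)=1 [15,17)=2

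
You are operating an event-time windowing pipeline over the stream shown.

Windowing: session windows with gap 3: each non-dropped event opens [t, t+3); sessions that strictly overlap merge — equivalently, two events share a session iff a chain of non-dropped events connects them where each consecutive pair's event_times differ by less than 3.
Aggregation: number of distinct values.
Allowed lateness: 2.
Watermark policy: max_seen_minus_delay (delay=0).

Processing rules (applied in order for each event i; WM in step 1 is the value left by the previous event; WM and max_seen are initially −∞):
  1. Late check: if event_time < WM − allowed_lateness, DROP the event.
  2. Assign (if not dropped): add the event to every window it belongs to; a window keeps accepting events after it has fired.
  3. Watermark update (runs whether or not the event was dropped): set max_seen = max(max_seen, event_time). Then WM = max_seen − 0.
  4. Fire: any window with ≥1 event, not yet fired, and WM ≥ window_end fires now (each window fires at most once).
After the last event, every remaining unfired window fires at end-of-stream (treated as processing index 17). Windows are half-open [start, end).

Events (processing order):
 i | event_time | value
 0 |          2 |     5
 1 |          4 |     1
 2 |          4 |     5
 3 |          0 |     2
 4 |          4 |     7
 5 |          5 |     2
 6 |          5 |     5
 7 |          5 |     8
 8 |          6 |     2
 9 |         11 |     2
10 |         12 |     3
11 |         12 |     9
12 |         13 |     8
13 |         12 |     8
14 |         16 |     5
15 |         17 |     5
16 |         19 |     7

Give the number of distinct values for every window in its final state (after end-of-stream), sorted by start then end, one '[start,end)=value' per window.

i=0 t=2 v=5: → [2,5); WM=2
i=1 t=4 v=1: → [2,7); WM=4
i=2 t=4 v=5: → [2,7); WM=4
i=3 t=0 v=2: DROP (t<4-2); WM=4
i=4 t=4 v=7: → [2,7); WM=4
i=5 t=5 v=2: → [2,8); WM=5
i=6 t=5 v=5: → [2,8); WM=5
i=7 t=5 v=8: → [2,8); WM=5
i=8 t=6 v=2: → [2,9); WM=6
i=9 t=11 v=2: → [11,14); WM=11
i=10 t=12 v=3: → [11,15); WM=12
i=11 t=12 v=9: → [11,15); WM=12
i=12 t=13 v=8: → [11,16); WM=13
i=13 t=12 v=8: → [11,16); WM=13
i=14 t=16 v=5: → [16,19); WM=16
i=15 t=17 v=5: → [16,20); WM=17
i=16 t=19 v=7: → [16,22); WM=19

[2,9)=5 [11,16)=4 [16,22)=2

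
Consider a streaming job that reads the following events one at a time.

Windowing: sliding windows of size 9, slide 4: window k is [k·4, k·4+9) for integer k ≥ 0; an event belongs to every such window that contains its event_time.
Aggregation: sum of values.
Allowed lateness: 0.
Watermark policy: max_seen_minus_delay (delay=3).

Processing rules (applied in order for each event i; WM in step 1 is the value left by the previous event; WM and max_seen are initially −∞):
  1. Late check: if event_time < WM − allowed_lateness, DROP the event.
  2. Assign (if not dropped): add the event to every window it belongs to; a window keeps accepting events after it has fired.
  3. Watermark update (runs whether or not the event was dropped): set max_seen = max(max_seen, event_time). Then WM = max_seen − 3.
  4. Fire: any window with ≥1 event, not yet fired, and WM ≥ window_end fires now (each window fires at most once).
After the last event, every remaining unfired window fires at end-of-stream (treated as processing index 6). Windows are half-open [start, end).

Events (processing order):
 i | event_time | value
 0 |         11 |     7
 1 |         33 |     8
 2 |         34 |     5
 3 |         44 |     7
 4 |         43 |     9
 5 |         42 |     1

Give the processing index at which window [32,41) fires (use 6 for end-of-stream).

i=0 t=11 v=7: → [8,17),[4,13); WM=8
i=1 t=33 v=8: → [32,41),[28,37); WM=30; [4,13) fires=7 [8,17) fires=7
i=2 t=34 v=5: → [32,41),[28,37); WM=31
i=3 t=44 v=7: → [44,53),[40,49),[36,45); WM=41; [28,37) fires=13 [32,41) fires=13
i=4 t=43 v=9: → [40,49),[36,45); WM=41
i=5 t=42 v=1: → [40,49),[36,45); WM=41

3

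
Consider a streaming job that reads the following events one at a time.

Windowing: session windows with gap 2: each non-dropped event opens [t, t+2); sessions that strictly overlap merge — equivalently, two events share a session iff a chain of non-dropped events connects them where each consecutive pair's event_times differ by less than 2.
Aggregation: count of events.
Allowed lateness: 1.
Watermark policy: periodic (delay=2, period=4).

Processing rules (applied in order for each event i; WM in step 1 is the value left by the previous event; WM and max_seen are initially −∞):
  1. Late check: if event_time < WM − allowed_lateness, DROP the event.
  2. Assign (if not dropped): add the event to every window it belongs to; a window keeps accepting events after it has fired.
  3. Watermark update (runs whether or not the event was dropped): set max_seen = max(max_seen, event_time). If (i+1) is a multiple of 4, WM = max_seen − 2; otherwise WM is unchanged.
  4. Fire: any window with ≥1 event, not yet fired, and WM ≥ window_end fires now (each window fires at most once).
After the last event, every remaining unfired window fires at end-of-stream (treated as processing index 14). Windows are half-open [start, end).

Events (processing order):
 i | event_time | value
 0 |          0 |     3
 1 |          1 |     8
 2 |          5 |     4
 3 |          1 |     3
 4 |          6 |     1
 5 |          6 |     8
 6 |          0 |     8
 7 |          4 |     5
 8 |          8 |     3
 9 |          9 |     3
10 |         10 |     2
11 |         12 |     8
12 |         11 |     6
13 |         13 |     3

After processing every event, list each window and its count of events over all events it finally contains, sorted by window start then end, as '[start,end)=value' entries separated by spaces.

[0,3)=3 [4,8)=4 [8,15)=6

i=0 t=0 v=3: → [0,2); WM=−∞
i=1 t=1 v=8: → [0,3); WM=−∞
i=2 t=5 v=4: → [5,7); WM=−∞
i=3 t=1 v=3: → [0,3); WM=3
i=4 t=6 v=1: → [5,8); WM=3
i=5 t=6 v=8: → [5,8); WM=3
i=6 t=0 v=8: DROP (t<3-1); WM=3
i=7 t=4 v=5: → [4,8); WM=4
i=8 t=8 v=3: → [8,10); WM=4
i=9 t=9 v=3: → [8,11); WM=4
i=10 t=10 v=2: → [8,12); WM=4
i=11 t=12 v=8: → [12,14); WM=10
i=12 t=11 v=6: → [8,14); WM=10
i=13 t=13 v=3: → [8,15); WM=10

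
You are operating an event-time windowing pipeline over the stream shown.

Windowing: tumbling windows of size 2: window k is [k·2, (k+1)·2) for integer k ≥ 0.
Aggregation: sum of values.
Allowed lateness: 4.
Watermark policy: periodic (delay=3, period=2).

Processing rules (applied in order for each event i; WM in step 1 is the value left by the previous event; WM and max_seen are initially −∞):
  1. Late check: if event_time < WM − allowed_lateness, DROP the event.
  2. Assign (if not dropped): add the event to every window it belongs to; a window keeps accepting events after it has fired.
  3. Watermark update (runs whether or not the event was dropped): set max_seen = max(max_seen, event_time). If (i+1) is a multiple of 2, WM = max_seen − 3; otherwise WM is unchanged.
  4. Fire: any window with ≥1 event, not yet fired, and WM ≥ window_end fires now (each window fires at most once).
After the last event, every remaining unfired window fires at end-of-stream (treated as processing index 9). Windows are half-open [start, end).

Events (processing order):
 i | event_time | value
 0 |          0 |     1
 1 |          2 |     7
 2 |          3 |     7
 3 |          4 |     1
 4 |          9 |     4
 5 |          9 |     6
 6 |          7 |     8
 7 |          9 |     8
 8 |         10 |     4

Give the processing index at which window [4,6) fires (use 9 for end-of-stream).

i=0 t=0 v=1: → [0,2); WM=−∞
i=1 t=2 v=7: → [2,4); WM=-1
i=2 t=3 v=7: → [2,4); WM=-1
i=3 t=4 v=1: → [4,6); WM=1
i=4 t=9 v=4: → [8,10); WM=1
i=5 t=9 v=6: → [8,10); WM=6; [0,2) fires=1 [2,4) fires=14 [4,6) fires=1
i=6 t=7 v=8: → [6,8); WM=6
i=7 t=9 v=8: → [8,10); WM=6
i=8 t=10 v=4: → [10,12); WM=6

5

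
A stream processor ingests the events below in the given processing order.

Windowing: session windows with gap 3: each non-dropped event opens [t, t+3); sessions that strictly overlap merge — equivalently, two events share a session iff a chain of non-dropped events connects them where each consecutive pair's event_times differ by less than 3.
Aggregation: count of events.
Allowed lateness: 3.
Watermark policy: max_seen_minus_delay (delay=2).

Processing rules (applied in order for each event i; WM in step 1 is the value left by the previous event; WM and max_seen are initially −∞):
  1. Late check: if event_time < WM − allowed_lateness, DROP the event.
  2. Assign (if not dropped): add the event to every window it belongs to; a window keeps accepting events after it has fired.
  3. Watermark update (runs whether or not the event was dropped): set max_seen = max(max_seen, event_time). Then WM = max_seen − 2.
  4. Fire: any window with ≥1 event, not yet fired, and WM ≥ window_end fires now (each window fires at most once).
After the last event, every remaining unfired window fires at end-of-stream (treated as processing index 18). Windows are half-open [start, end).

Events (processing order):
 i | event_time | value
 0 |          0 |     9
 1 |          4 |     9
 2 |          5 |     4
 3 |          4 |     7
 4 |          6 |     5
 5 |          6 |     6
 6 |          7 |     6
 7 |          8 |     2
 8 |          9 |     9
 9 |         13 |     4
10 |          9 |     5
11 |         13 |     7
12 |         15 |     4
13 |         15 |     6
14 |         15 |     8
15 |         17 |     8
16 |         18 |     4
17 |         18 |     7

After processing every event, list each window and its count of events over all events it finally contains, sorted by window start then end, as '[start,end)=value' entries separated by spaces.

i=0 t=0 v=9: → [0,3); WM=-2
i=1 t=4 v=9: → [4,7); WM=2
i=2 t=5 v=4: → [4,8); WM=3
i=3 t=4 v=7: → [4,8); WM=3
i=4 t=6 v=5: → [4,9); WM=4
i=5 t=6 v=6: → [4,9); WM=4
i=6 t=7 v=6: → [4,10); WM=5
i=7 t=8 v=2: → [4,11); WM=6
i=8 t=9 v=9: → [4,12); WM=7
i=9 t=13 v=4: → [13,16); WM=11
i=10 t=9 v=5: → [4,12); WM=11
i=11 t=13 v=7: → [13,16); WM=11
i=12 t=15 v=4: → [13,18); WM=13
i=13 t=15 v=6: → [13,18); WM=13
i=14 t=15 v=8: → [13,18); WM=13
i=15 t=17 v=8: → [13,20); WM=15
i=16 t=18 v=4: → [13,21); WM=16
i=17 t=18 v=7: → [13,21); WM=16

[0,3)=1 [4,12)=9 [13,21)=8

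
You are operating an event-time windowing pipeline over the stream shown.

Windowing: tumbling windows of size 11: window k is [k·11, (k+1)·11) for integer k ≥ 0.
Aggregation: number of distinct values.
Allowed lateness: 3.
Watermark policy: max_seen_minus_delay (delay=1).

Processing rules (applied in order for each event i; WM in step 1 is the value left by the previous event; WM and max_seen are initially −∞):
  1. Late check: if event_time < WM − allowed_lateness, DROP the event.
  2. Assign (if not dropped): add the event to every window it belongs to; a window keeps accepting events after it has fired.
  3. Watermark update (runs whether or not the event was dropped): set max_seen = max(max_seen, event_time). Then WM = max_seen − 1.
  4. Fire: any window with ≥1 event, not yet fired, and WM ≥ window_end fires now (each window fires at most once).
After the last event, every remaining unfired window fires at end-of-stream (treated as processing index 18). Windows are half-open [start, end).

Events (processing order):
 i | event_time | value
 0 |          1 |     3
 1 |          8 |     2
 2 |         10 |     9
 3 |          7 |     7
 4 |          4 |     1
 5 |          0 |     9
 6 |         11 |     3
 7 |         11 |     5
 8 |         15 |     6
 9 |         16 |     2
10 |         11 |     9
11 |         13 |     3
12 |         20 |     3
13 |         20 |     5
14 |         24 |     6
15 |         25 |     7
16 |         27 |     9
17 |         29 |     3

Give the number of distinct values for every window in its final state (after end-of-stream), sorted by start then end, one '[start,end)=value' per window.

[0,11)=4 [11,22)=4 [22,33)=4

i=0 t=1 v=3: → [0,11); WM=0
i=1 t=8 v=2: → [0,11); WM=7
i=2 t=10 v=9: → [0,11); WM=9
i=3 t=7 v=7: → [0,11); WM=9
i=4 t=4 v=1: DROP (t<9-3); WM=9
i=5 t=0 v=9: DROP (t<9-3); WM=9
i=6 t=11 v=3: → [11,22); WM=10
i=7 t=11 v=5: → [11,22); WM=10
i=8 t=15 v=6: → [11,22); WM=14; [0,11) fires=4
i=9 t=16 v=2: → [11,22); WM=15
i=10 t=11 v=9: DROP (t<15-3); WM=15
i=11 t=13 v=3: → [11,22); WM=15
i=12 t=20 v=3: → [11,22); WM=19
i=13 t=20 v=5: → [11,22); WM=19
i=14 t=24 v=6: → [22,33); WM=23; [11,22) fires=4
i=15 t=25 v=7: → [22,33); WM=24
i=16 t=27 v=9: → [22,33); WM=26
i=17 t=29 v=3: → [22,33); WM=28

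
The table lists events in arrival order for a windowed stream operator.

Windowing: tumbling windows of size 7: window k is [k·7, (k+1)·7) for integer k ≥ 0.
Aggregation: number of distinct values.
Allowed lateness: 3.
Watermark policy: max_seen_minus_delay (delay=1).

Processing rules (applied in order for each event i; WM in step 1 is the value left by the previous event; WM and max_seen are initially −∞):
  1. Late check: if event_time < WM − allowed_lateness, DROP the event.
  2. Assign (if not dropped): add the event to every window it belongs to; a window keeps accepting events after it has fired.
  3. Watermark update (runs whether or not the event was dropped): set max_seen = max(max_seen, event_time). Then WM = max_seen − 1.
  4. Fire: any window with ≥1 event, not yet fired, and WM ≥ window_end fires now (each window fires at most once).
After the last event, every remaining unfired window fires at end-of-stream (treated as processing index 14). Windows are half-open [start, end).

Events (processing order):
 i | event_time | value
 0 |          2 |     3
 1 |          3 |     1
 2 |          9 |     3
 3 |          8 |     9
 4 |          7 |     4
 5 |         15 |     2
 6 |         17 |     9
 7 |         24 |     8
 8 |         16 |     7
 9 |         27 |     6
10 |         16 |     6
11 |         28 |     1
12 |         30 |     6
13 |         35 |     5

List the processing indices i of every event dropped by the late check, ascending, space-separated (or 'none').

8 10

i=0 t=2 v=3: → [0,7); WM=1
i=1 t=3 v=1: → [0,7); WM=2
i=2 t=9 v=3: → [7,14); WM=8; [0,7) fires=2
i=3 t=8 v=9: → [7,14); WM=8
i=4 t=7 v=4: → [7,14); WM=8
i=5 t=15 v=2: → [14,21); WM=14; [7,14) fires=3
i=6 t=17 v=9: → [14,21); WM=16
i=7 t=24 v=8: → [21,28); WM=23; [14,21) fires=2
i=8 t=16 v=7: DROP (t<23-3); WM=23
i=9 t=27 v=6: → [21,28); WM=26
i=10 t=16 v=6: DROP (t<26-3); WM=26
i=11 t=28 v=1: → [28,35); WM=27
i=12 t=30 v=6: → [28,35); WM=29; [21,28) fires=2
i=13 t=35 v=5: → [35,42); WM=34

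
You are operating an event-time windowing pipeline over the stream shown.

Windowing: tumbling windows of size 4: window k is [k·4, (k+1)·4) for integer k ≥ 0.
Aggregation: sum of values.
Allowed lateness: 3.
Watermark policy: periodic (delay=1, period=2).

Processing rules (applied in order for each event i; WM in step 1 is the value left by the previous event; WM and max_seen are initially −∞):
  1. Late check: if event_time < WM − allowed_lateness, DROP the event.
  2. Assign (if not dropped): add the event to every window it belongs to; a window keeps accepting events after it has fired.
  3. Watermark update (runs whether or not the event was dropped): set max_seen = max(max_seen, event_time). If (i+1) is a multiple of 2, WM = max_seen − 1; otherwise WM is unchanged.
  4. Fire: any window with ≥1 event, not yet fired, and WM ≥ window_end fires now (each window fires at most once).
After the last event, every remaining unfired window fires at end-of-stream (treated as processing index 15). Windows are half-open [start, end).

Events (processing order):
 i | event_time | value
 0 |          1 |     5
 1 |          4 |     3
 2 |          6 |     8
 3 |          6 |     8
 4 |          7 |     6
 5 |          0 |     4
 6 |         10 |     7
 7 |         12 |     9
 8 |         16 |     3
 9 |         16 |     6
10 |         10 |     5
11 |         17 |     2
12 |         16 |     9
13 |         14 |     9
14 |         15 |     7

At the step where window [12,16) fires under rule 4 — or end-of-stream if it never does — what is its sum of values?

i=0 t=1 v=5: → [0,4); WM=−∞
i=1 t=4 v=3: → [4,8); WM=3
i=2 t=6 v=8: → [4,8); WM=3
i=3 t=6 v=8: → [4,8); WM=5; [0,4) fires=5
i=4 t=7 v=6: → [4,8); WM=5
i=5 t=0 v=4: DROP (t<5-3); WM=6
i=6 t=10 v=7: → [8,12); WM=6
i=7 t=12 v=9: → [12,16); WM=11; [4,8) fires=25
i=8 t=16 v=3: → [16,20); WM=11
i=9 t=16 v=6: → [16,20); WM=15; [8,12) fires=7
i=10 t=10 v=5: DROP (t<15-3); WM=15
i=11 t=17 v=2: → [16,20); WM=16; [12,16) fires=9
i=12 t=16 v=9: → [16,20); WM=16
i=13 t=14 v=9: → [12,16); WM=16
i=14 t=15 v=7: → [12,16); WM=16

9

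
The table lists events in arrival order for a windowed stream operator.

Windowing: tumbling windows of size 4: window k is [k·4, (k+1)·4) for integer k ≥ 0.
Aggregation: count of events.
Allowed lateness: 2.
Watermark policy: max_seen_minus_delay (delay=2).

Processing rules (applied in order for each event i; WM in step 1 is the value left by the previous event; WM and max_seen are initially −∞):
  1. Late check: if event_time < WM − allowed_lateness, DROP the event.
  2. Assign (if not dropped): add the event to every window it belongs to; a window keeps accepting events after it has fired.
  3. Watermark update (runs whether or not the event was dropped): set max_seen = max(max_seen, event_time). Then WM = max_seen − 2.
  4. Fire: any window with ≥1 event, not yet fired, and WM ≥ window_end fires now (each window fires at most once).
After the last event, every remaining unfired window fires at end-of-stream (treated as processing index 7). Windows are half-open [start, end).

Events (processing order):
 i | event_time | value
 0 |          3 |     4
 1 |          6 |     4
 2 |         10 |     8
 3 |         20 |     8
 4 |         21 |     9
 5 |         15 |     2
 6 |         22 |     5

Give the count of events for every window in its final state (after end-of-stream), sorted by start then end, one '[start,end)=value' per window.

i=0 t=3 v=4: → [0,4); WM=1
i=1 t=6 v=4: → [4,8); WM=4; [0,4) fires=1
i=2 t=10 v=8: → [8,12); WM=8; [4,8) fires=1
i=3 t=20 v=8: → [20,24); WM=18; [8,12) fires=1
i=4 t=21 v=9: → [20,24); WM=19
i=5 t=15 v=2: DROP (t<19-2); WM=19
i=6 t=22 v=5: → [20,24); WM=20

[0,4)=1 [4,8)=1 [8,12)=1 [20,24)=3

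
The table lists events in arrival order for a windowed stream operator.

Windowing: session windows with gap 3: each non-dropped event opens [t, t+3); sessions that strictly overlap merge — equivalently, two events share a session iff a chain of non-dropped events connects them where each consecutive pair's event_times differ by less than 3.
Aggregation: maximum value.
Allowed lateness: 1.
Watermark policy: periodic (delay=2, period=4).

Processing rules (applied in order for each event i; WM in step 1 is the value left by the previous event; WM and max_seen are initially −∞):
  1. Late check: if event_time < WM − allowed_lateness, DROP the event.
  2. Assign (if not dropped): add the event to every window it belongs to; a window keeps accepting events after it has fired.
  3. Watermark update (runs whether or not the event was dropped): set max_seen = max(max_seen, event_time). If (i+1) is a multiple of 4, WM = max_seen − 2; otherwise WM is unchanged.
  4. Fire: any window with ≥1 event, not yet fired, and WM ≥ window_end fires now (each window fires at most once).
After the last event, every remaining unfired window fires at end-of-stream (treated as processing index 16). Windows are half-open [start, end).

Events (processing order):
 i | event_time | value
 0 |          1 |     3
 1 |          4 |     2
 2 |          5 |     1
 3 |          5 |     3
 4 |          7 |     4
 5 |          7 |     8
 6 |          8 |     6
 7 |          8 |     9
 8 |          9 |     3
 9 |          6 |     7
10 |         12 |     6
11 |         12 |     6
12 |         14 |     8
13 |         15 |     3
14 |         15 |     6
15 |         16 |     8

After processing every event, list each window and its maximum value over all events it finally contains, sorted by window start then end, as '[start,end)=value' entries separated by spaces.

i=0 t=1 v=3: → [1,4); WM=−∞
i=1 t=4 v=2: → [4,7); WM=−∞
i=2 t=5 v=1: → [4,8); WM=−∞
i=3 t=5 v=3: → [4,8); WM=3
i=4 t=7 v=4: → [4,10); WM=3
i=5 t=7 v=8: → [4,10); WM=3
i=6 t=8 v=6: → [4,11); WM=3
i=7 t=8 v=9: → [4,11); WM=6
i=8 t=9 v=3: → [4,12); WM=6
i=9 t=6 v=7: → [4,12); WM=6
i=10 t=12 v=6: → [12,15); WM=6
i=11 t=12 v=6: → [12,15); WM=10
i=12 t=14 v=8: → [12,17); WM=10
i=13 t=15 v=3: → [12,18); WM=10
i=14 t=15 v=6: → [12,18); WM=10
i=15 t=16 v=8: → [12,19); WM=14

[1,4)=3 [4,12)=9 [12,19)=8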